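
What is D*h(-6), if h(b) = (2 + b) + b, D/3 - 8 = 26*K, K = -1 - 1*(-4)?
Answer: -2580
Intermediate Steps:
K = 3 (K = -1 + 4 = 3)
D = 258 (D = 24 + 3*(26*3) = 24 + 3*78 = 24 + 234 = 258)
h(b) = 2 + 2*b
D*h(-6) = 258*(2 + 2*(-6)) = 258*(2 - 12) = 258*(-10) = -2580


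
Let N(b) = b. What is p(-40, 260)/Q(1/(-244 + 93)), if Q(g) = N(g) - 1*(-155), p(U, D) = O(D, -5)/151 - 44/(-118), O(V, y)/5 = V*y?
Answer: -190089/690418 ≈ -0.27532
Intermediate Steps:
O(V, y) = 5*V*y (O(V, y) = 5*(V*y) = 5*V*y)
p(U, D) = 22/59 - 25*D/151 (p(U, D) = (5*D*(-5))/151 - 44/(-118) = -25*D*(1/151) - 44*(-1/118) = -25*D/151 + 22/59 = 22/59 - 25*D/151)
Q(g) = 155 + g (Q(g) = g - 1*(-155) = g + 155 = 155 + g)
p(-40, 260)/Q(1/(-244 + 93)) = (22/59 - 25/151*260)/(155 + 1/(-244 + 93)) = (22/59 - 6500/151)/(155 + 1/(-151)) = -380178/(8909*(155 - 1/151)) = -380178/(8909*23404/151) = -380178/8909*151/23404 = -190089/690418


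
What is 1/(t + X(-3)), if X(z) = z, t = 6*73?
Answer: 1/435 ≈ 0.0022989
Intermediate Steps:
t = 438
1/(t + X(-3)) = 1/(438 - 3) = 1/435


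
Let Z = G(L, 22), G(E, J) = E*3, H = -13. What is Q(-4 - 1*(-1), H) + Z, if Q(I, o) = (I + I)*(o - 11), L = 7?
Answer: 165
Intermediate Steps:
G(E, J) = 3*E
Z = 21 (Z = 3*7 = 21)
Q(I, o) = 2*I*(-11 + o) (Q(I, o) = (2*I)*(-11 + o) = 2*I*(-11 + o))
Q(-4 - 1*(-1), H) + Z = 2*(-4 - 1*(-1))*(-11 - 13) + 21 = 2*(-4 + 1)*(-24) + 21 = 2*(-3)*(-24) + 21 = 144 + 21 = 165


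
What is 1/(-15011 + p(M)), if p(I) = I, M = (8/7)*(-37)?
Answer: -7/105373 ≈ -6.6431e-5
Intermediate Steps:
M = -296/7 (M = (8*(⅐))*(-37) = (8/7)*(-37) = -296/7 ≈ -42.286)
1/(-15011 + p(M)) = 1/(-15011 - 296/7) = 1/(-105373/7) = -7/105373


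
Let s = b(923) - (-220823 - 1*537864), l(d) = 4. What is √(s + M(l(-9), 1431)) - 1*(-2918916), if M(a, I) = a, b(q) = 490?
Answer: 2918916 + √759181 ≈ 2.9198e+6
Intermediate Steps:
s = 759177 (s = 490 - (-220823 - 1*537864) = 490 - (-220823 - 537864) = 490 - 1*(-758687) = 490 + 758687 = 759177)
√(s + M(l(-9), 1431)) - 1*(-2918916) = √(759177 + 4) - 1*(-2918916) = √759181 + 2918916 = 2918916 + √759181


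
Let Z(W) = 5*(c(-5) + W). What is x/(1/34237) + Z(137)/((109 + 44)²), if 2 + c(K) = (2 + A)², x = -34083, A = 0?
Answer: -27315954397744/23409 ≈ -1.1669e+9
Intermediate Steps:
c(K) = 2 (c(K) = -2 + (2 + 0)² = -2 + 2² = -2 + 4 = 2)
Z(W) = 10 + 5*W (Z(W) = 5*(2 + W) = 10 + 5*W)
x/(1/34237) + Z(137)/((109 + 44)²) = -34083/(1/34237) + (10 + 5*137)/((109 + 44)²) = -34083/1/34237 + (10 + 685)/(153²) = -34083*34237 + 695/23409 = -1166899671 + 695*(1/23409) = -1166899671 + 695/23409 = -27315954397744/23409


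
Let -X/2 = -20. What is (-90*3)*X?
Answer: -10800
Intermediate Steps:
X = 40 (X = -2*(-20) = 40)
(-90*3)*X = -90*3*40 = -270*40 = -10800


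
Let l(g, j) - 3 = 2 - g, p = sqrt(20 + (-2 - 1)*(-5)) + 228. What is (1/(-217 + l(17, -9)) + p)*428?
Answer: 22346308/229 + 428*sqrt(35) ≈ 1.0011e+5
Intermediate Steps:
p = 228 + sqrt(35) (p = sqrt(20 - 3*(-5)) + 228 = sqrt(20 + 15) + 228 = sqrt(35) + 228 = 228 + sqrt(35) ≈ 233.92)
l(g, j) = 5 - g (l(g, j) = 3 + (2 - g) = 5 - g)
(1/(-217 + l(17, -9)) + p)*428 = (1/(-217 + (5 - 1*17)) + (228 + sqrt(35)))*428 = (1/(-217 + (5 - 17)) + (228 + sqrt(35)))*428 = (1/(-217 - 12) + (228 + sqrt(35)))*428 = (1/(-229) + (228 + sqrt(35)))*428 = (-1/229 + (228 + sqrt(35)))*428 = (52211/229 + sqrt(35))*428 = 22346308/229 + 428*sqrt(35)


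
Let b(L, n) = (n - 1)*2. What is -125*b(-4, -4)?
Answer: 1250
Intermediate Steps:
b(L, n) = -2 + 2*n (b(L, n) = (-1 + n)*2 = -2 + 2*n)
-125*b(-4, -4) = -125*(-2 + 2*(-4)) = -125*(-2 - 8) = -125*(-10) = 1250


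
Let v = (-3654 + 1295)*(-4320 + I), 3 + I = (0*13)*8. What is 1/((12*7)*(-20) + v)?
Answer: 1/10196277 ≈ 9.8075e-8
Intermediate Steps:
I = -3 (I = -3 + (0*13)*8 = -3 + 0*8 = -3 + 0 = -3)
v = 10197957 (v = (-3654 + 1295)*(-4320 - 3) = -2359*(-4323) = 10197957)
1/((12*7)*(-20) + v) = 1/((12*7)*(-20) + 10197957) = 1/(84*(-20) + 10197957) = 1/(-1680 + 10197957) = 1/10196277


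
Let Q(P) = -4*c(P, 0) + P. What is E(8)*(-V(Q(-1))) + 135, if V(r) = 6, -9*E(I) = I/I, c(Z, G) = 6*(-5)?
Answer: 407/3 ≈ 135.67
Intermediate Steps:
c(Z, G) = -30
E(I) = -⅑ (E(I) = -I/(9*I) = -⅑*1 = -⅑)
Q(P) = 120 + P (Q(P) = -4*(-30) + P = 120 + P)
E(8)*(-V(Q(-1))) + 135 = -(-1)*6/9 + 135 = -⅑*(-6) + 135 = ⅔ + 135 = 407/3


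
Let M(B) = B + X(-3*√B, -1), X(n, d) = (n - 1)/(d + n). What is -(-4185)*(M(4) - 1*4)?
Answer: 4185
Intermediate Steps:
X(n, d) = (-1 + n)/(d + n)
M(B) = 1 + B (M(B) = B + (-1 - 3*√B)/(-1 - 3*√B) = B + 1 = 1 + B)
-(-4185)*(M(4) - 1*4) = -(-4185)*((1 + 4) - 1*4) = -(-4185)*(5 - 4) = -(-4185) = -279*(-15) = 4185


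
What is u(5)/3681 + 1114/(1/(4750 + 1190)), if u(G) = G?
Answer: 24357765965/3681 ≈ 6.6172e+6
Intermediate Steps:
u(5)/3681 + 1114/(1/(4750 + 1190)) = 5/3681 + 1114/(1/(4750 + 1190)) = 5*(1/3681) + 1114/(1/5940) = 5/3681 + 1114/(1/5940) = 5/3681 + 1114*5940 = 5/3681 + 6617160 = 24357765965/3681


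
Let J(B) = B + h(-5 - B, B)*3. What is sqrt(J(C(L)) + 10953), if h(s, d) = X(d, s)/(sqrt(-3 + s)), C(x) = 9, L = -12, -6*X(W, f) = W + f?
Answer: sqrt(12672072 - 170*I*sqrt(17))/34 ≈ 104.7 - 0.0028956*I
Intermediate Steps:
X(W, f) = -W/6 - f/6 (X(W, f) = -(W + f)/6 = -W/6 - f/6)
h(s, d) = (-d/6 - s/6)/sqrt(-3 + s) (h(s, d) = (-d/6 - s/6)/(sqrt(-3 + s)) = (-d/6 - s/6)/sqrt(-3 + s))
J(B) = B + 5/(2*sqrt(-8 - B)) (J(B) = B + ((-B - (-5 - B))/(6*sqrt(-3 + (-5 - B))))*3 = B + ((-B + (5 + B))/(6*sqrt(-8 - B)))*3 = B + ((1/6)*5/sqrt(-8 - B))*3 = B + (5/(6*sqrt(-8 - B)))*3 = B + 5/(2*sqrt(-8 - B)))
sqrt(J(C(L)) + 10953) = sqrt((9 + 5/(2*sqrt(-8 - 1*9))) + 10953) = sqrt((9 + 5/(2*sqrt(-8 - 9))) + 10953) = sqrt((9 + 5/(2*sqrt(-17))) + 10953) = sqrt((9 + 5*(-I*sqrt(17)/17)/2) + 10953) = sqrt((9 - 5*I*sqrt(17)/34) + 10953) = sqrt(10962 - 5*I*sqrt(17)/34)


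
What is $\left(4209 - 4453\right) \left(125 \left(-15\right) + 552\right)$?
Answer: $322812$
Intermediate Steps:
$\left(4209 - 4453\right) \left(125 \left(-15\right) + 552\right) = - 244 \left(-1875 + 552\right) = \left(-244\right) \left(-1323\right) = 322812$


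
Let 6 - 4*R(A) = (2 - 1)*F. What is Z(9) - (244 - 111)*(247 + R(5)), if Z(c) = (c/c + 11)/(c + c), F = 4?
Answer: -197501/6 ≈ -32917.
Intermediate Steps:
R(A) = ½ (R(A) = 3/2 - (2 - 1)*4/4 = 3/2 - 4/4 = 3/2 - ¼*4 = 3/2 - 1 = ½)
Z(c) = 6/c (Z(c) = (1 + 11)/((2*c)) = 12*(1/(2*c)) = 6/c)
Z(9) - (244 - 111)*(247 + R(5)) = 6/9 - (244 - 111)*(247 + ½) = 6*(⅑) - 133*495/2 = ⅔ - 1*65835/2 = ⅔ - 65835/2 = -197501/6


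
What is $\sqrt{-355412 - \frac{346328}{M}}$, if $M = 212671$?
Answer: $\frac{2 i \sqrt{4018746684656095}}{212671} \approx 596.17 i$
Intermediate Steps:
$\sqrt{-355412 - \frac{346328}{M}} = \sqrt{-355412 - \frac{346328}{212671}} = \sqrt{- \frac{75586171780}{212671}} = \frac{2 i \sqrt{4018746684656095}}{212671}$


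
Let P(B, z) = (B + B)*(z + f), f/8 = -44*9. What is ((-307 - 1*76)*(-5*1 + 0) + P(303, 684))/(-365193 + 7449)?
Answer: 51841/12336 ≈ 4.2024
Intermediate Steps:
f = -3168 (f = 8*(-44*9) = 8*(-396) = -3168)
P(B, z) = 2*B*(-3168 + z) (P(B, z) = (B + B)*(z - 3168) = (2*B)*(-3168 + z) = 2*B*(-3168 + z))
((-307 - 1*76)*(-5*1 + 0) + P(303, 684))/(-365193 + 7449) = ((-307 - 1*76)*(-5*1 + 0) + 2*303*(-3168 + 684))/(-365193 + 7449) = ((-307 - 76)*(-5 + 0) + 2*303*(-2484))/(-357744) = (-383*(-5) - 1505304)*(-1/357744) = (1915 - 1505304)*(-1/357744) = -1503389*(-1/357744) = 51841/12336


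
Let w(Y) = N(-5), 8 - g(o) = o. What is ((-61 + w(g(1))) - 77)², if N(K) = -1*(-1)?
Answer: 18769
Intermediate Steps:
N(K) = 1
g(o) = 8 - o
w(Y) = 1
((-61 + w(g(1))) - 77)² = ((-61 + 1) - 77)² = (-60 - 77)² = (-137)² = 18769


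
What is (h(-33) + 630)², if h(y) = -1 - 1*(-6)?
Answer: 403225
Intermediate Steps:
h(y) = 5 (h(y) = -1 + 6 = 5)
(h(-33) + 630)² = (5 + 630)² = 635² = 403225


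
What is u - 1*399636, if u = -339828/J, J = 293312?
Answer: -29304593565/73328 ≈ -3.9964e+5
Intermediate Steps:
u = -84957/73328 (u = -339828/293312 = -339828*1/293312 = -84957/73328 ≈ -1.1586)
u - 1*399636 = -84957/73328 - 1*399636 = -84957/73328 - 399636 = -29304593565/73328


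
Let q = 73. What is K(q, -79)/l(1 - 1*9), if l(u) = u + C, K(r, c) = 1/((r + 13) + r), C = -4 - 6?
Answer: -1/2862 ≈ -0.00034941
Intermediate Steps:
C = -10
K(r, c) = 1/(13 + 2*r) (K(r, c) = 1/((13 + r) + r) = 1/(13 + 2*r))
l(u) = -10 + u (l(u) = u - 10 = -10 + u)
K(q, -79)/l(1 - 1*9) = 1/((13 + 2*73)*(-10 + (1 - 1*9))) = 1/((13 + 146)*(-10 + (1 - 9))) = 1/(159*(-10 - 8)) = (1/159)/(-18) = (1/159)*(-1/18) = -1/2862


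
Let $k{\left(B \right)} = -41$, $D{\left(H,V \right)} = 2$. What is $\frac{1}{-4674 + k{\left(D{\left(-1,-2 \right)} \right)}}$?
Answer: $- \frac{1}{4715} \approx -0.00021209$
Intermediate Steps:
$\frac{1}{-4674 + k{\left(D{\left(-1,-2 \right)} \right)}} = \frac{1}{-4674 - 41} = \frac{1}{-4715} = - \frac{1}{4715}$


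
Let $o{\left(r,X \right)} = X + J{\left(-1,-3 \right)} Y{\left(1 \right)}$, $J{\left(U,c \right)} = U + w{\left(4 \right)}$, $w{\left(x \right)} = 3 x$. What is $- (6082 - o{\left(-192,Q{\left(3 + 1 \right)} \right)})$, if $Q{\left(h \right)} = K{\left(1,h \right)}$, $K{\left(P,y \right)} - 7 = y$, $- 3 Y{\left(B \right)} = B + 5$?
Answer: $-6093$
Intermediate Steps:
$Y{\left(B \right)} = - \frac{5}{3} - \frac{B}{3}$ ($Y{\left(B \right)} = - \frac{B + 5}{3} = - \frac{5 + B}{3} = - \frac{5}{3} - \frac{B}{3}$)
$K{\left(P,y \right)} = 7 + y$
$Q{\left(h \right)} = 7 + h$
$J{\left(U,c \right)} = 12 + U$ ($J{\left(U,c \right)} = U + 3 \cdot 4 = U + 12 = 12 + U$)
$o{\left(r,X \right)} = -22 + X$ ($o{\left(r,X \right)} = X + \left(12 - 1\right) \left(- \frac{5}{3} - \frac{1}{3}\right) = X + 11 \left(- \frac{5}{3} - \frac{1}{3}\right) = X + 11 \left(-2\right) = X - 22 = -22 + X$)
$- (6082 - o{\left(-192,Q{\left(3 + 1 \right)} \right)}) = - (6082 - \left(-22 + \left(7 + \left(3 + 1\right)\right)\right)) = - (6082 - \left(-22 + \left(7 + 4\right)\right)) = - (6082 - \left(-22 + 11\right)) = - (6082 - -11) = - (6082 + 11) = \left(-1\right) 6093 = -6093$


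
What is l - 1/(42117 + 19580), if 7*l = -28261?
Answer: -1743618924/431879 ≈ -4037.3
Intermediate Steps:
l = -28261/7 (l = (⅐)*(-28261) = -28261/7 ≈ -4037.3)
l - 1/(42117 + 19580) = -28261/7 - 1/(42117 + 19580) = -28261/7 - 1/61697 = -1743618924/431879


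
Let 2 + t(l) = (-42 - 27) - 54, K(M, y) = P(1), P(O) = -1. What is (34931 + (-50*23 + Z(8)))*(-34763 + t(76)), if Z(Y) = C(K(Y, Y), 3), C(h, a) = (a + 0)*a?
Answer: -1178865520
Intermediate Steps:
K(M, y) = -1
C(h, a) = a**2 (C(h, a) = a*a = a**2)
Z(Y) = 9 (Z(Y) = 3**2 = 9)
t(l) = -125 (t(l) = -2 + ((-42 - 27) - 54) = -2 + (-69 - 54) = -2 - 123 = -125)
(34931 + (-50*23 + Z(8)))*(-34763 + t(76)) = (34931 + (-50*23 + 9))*(-34763 - 125) = (34931 + (-1150 + 9))*(-34888) = (34931 - 1141)*(-34888) = 33790*(-34888) = -1178865520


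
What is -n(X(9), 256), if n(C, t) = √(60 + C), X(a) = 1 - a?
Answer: -2*√13 ≈ -7.2111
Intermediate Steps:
-n(X(9), 256) = -√(60 + (1 - 1*9)) = -√(60 + (1 - 9)) = -√(60 - 8) = -√52 = -2*√13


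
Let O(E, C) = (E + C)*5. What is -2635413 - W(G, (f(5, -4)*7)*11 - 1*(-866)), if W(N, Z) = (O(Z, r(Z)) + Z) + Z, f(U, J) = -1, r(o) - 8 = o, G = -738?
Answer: -2644921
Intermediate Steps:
r(o) = 8 + o
O(E, C) = 5*C + 5*E (O(E, C) = (C + E)*5 = 5*C + 5*E)
W(N, Z) = 40 + 12*Z (W(N, Z) = ((5*(8 + Z) + 5*Z) + Z) + Z = (((40 + 5*Z) + 5*Z) + Z) + Z = ((40 + 10*Z) + Z) + Z = (40 + 11*Z) + Z = 40 + 12*Z)
-2635413 - W(G, (f(5, -4)*7)*11 - 1*(-866)) = -2635413 - (40 + 12*(-1*7*11 - 1*(-866))) = -2635413 - (40 + 12*(-7*11 + 866)) = -2635413 - (40 + 12*(-77 + 866)) = -2635413 - (40 + 12*789) = -2635413 - (40 + 9468) = -2635413 - 1*9508 = -2635413 - 9508 = -2644921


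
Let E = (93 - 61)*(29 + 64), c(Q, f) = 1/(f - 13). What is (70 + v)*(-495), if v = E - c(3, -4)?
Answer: -25632585/17 ≈ -1.5078e+6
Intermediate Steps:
c(Q, f) = 1/(-13 + f)
E = 2976 (E = 32*93 = 2976)
v = 50593/17 (v = 2976 - 1/(-13 - 4) = 2976 - 1/(-17) = 2976 - 1*(-1/17) = 2976 + 1/17 = 50593/17 ≈ 2976.1)
(70 + v)*(-495) = (70 + 50593/17)*(-495) = (51783/17)*(-495) = -25632585/17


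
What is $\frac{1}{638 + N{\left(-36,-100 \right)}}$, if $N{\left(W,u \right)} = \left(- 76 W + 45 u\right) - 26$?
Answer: $- \frac{1}{1152} \approx -0.00086806$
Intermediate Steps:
$N{\left(W,u \right)} = -26 - 76 W + 45 u$
$\frac{1}{638 + N{\left(-36,-100 \right)}} = \frac{1}{638 - 1790} = \frac{1}{-1152} = - \frac{1}{1152}$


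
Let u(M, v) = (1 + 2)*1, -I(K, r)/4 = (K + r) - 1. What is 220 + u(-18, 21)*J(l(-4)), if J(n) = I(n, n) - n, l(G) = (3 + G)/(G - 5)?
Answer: 229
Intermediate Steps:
l(G) = (3 + G)/(-5 + G)
I(K, r) = 4 - 4*K - 4*r (I(K, r) = -4*((K + r) - 1) = -4*(-1 + K + r) = 4 - 4*K - 4*r)
J(n) = 4 - 9*n (J(n) = (4 - 4*n - 4*n) - n = (4 - 8*n) - n = 4 - 9*n)
u(M, v) = 3 (u(M, v) = 3*1 = 3)
220 + u(-18, 21)*J(l(-4)) = 220 + 3*(4 - 9*(3 - 4)/(-5 - 4)) = 220 + 3*(4 - 9*(-1)/(-9)) = 220 + 3*(4 - (-1)*(-1)) = 220 + 3*(4 - 9*1/9) = 220 + 3*(4 - 1) = 220 + 3*3 = 220 + 9 = 229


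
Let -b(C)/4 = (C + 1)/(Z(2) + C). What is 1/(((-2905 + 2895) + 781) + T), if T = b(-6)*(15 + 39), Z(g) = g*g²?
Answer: 1/1311 ≈ 0.00076278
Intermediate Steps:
Z(g) = g³
b(C) = -4*(1 + C)/(8 + C) (b(C) = -4*(C + 1)/(2³ + C) = -4*(1 + C)/(8 + C))
T = 540 (T = (4*(-1 - 1*(-6))/(8 - 6))*(15 + 39) = (4*(-1 + 6)/2)*54 = (4*(½)*5)*54 = 10*54 = 540)
1/(((-2905 + 2895) + 781) + T) = 1/(((-2905 + 2895) + 781) + 540) = 1/((-10 + 781) + 540) = 1/(771 + 540) = 1/1311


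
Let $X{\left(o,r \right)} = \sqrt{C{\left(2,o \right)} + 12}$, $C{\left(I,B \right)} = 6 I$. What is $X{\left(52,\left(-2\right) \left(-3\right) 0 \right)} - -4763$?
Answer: $4763 + 2 \sqrt{6} \approx 4767.9$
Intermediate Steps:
$X{\left(o,r \right)} = 2 \sqrt{6}$ ($X{\left(o,r \right)} = \sqrt{6 \cdot 2 + 12} = \sqrt{12 + 12} = \sqrt{24} = 2 \sqrt{6}$)
$X{\left(52,\left(-2\right) \left(-3\right) 0 \right)} - -4763 = 2 \sqrt{6} - -4763 = 2 \sqrt{6} + 4763 = 4763 + 2 \sqrt{6}$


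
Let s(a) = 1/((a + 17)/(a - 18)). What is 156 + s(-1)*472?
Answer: -809/2 ≈ -404.50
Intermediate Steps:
s(a) = (-18 + a)/(17 + a) (s(a) = 1/((17 + a)/(-18 + a)) = (-18 + a)/(17 + a))
156 + s(-1)*472 = 156 + ((-18 - 1)/(17 - 1))*472 = 156 + (-19/16)*472 = 156 + ((1/16)*(-19))*472 = 156 - 19/16*472 = 156 - 1121/2 = -809/2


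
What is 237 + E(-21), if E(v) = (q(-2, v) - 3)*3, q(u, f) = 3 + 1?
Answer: 240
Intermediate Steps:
q(u, f) = 4
E(v) = 3 (E(v) = (4 - 3)*3 = 1*3 = 3)
237 + E(-21) = 237 + 3 = 240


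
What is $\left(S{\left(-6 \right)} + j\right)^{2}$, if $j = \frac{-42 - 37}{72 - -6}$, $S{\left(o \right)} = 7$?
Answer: $\frac{218089}{6084} \approx 35.846$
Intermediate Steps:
$j = - \frac{79}{78}$ ($j = - \frac{79}{72 + 6} = - \frac{79}{78} \approx -1.0128$)
$\left(S{\left(-6 \right)} + j\right)^{2} = \left(7 - \frac{79}{78}\right)^{2} = \left(\frac{467}{78}\right)^{2} = \frac{218089}{6084}$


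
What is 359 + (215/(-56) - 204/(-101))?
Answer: 2020213/5656 ≈ 357.18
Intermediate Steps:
359 + (215/(-56) - 204/(-101)) = 359 + (215*(-1/56) - 204*(-1/101)) = 359 + (-215/56 + 204/101) = 359 - 10291/5656 = 2020213/5656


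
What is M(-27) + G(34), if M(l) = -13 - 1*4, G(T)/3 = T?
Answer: 85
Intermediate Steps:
G(T) = 3*T
M(l) = -17 (M(l) = -13 - 4 = -17)
M(-27) + G(34) = -17 + 3*34 = -17 + 102 = 85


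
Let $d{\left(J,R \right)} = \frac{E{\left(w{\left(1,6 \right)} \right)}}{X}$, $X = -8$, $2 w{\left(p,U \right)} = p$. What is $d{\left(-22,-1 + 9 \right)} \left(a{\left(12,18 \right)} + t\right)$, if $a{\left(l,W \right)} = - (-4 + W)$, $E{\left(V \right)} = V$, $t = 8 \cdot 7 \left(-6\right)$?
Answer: $\frac{175}{8} \approx 21.875$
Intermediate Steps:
$t = -336$ ($t = 56 \left(-6\right) = -336$)
$w{\left(p,U \right)} = \frac{p}{2}$
$a{\left(l,W \right)} = 4 - W$
$d{\left(J,R \right)} = - \frac{1}{16}$ ($d{\left(J,R \right)} = \frac{\frac{1}{2} \cdot 1}{-8} = \frac{1}{2} \left(- \frac{1}{8}\right) = - \frac{1}{16}$)
$d{\left(-22,-1 + 9 \right)} \left(a{\left(12,18 \right)} + t\right) = - \frac{\left(4 - 18\right) - 336}{16} = - \frac{-14 - 336}{16} = \left(- \frac{1}{16}\right) \left(-350\right) = \frac{175}{8}$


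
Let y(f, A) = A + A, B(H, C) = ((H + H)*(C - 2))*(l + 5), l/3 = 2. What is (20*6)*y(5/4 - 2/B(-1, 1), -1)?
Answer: -240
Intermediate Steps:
l = 6 (l = 3*2 = 6)
B(H, C) = 22*H*(-2 + C) (B(H, C) = ((H + H)*(C - 2))*(6 + 5) = ((2*H)*(-2 + C))*11 = (2*H*(-2 + C))*11 = 22*H*(-2 + C))
y(f, A) = 2*A
(20*6)*y(5/4 - 2/B(-1, 1), -1) = (20*6)*(2*(-1)) = 120*(-2) = -240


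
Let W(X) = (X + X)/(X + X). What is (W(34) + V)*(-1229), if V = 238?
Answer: -293731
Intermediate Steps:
W(X) = 1 (W(X) = (2*X)/((2*X)) = (2*X)*(1/(2*X)) = 1)
(W(34) + V)*(-1229) = (1 + 238)*(-1229) = 239*(-1229) = -293731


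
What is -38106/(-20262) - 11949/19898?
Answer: 86020425/67195546 ≈ 1.2802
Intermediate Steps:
-38106/(-20262) - 11949/19898 = -38106*(-1/20262) - 11949*1/19898 = 6351/3377 - 11949/19898 = 86020425/67195546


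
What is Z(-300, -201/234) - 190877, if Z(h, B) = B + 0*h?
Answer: -14888473/78 ≈ -1.9088e+5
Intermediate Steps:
Z(h, B) = B (Z(h, B) = B + 0 = B)
Z(-300, -201/234) - 190877 = -201/234 - 190877 = -201*1/234 - 190877 = -67/78 - 190877 = -14888473/78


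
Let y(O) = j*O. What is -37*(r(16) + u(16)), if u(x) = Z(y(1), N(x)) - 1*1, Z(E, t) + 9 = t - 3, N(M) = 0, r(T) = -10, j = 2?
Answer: 851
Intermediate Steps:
y(O) = 2*O
Z(E, t) = -12 + t (Z(E, t) = -9 + (t - 3) = -9 + (-3 + t) = -12 + t)
u(x) = -13 (u(x) = (-12 + 0) - 1*1 = -12 - 1 = -13)
-37*(r(16) + u(16)) = -37*(-10 - 13) = -37*(-23) = 851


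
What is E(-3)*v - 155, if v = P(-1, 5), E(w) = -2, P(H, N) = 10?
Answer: -175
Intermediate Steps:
v = 10
E(-3)*v - 155 = -2*10 - 155 = -20 - 155 = -175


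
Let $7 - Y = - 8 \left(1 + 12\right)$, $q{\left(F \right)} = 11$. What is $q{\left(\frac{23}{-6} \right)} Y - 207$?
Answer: $1014$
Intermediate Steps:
$Y = 111$ ($Y = 7 - - 8 \left(1 + 12\right) = 7 - \left(-8\right) 13 = 7 - -104 = 7 + 104 = 111$)
$q{\left(\frac{23}{-6} \right)} Y - 207 = 11 \cdot 111 - 207 = 1221 - 207 = 1014$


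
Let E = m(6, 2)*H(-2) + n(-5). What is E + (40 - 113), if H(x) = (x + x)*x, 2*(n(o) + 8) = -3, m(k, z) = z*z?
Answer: -101/2 ≈ -50.500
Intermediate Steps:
m(k, z) = z²
n(o) = -19/2 (n(o) = -8 + (½)*(-3) = -8 - 3/2 = -19/2)
H(x) = 2*x² (H(x) = (2*x)*x = 2*x²)
E = 45/2 (E = 2²*(2*(-2)²) - 19/2 = 4*(2*4) - 19/2 = 4*8 - 19/2 = 32 - 19/2 = 45/2 ≈ 22.500)
E + (40 - 113) = 45/2 + (40 - 113) = 45/2 - 73 = -101/2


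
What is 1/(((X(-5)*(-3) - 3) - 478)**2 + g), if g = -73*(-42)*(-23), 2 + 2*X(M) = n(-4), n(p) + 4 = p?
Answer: 1/146638 ≈ 6.8195e-6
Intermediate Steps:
n(p) = -4 + p
X(M) = -5 (X(M) = -1 + (-4 - 4)/2 = -1 + (1/2)*(-8) = -1 - 4 = -5)
g = -70518 (g = 3066*(-23) = -70518)
1/(((X(-5)*(-3) - 3) - 478)**2 + g) = 1/(((-5*(-3) - 3) - 478)**2 - 70518) = 1/(((15 - 3) - 478)**2 - 70518) = 1/((12 - 478)**2 - 70518) = 1/((-466)**2 - 70518) = 1/(217156 - 70518) = 1/146638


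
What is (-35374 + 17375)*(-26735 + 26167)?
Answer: 10223432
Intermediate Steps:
(-35374 + 17375)*(-26735 + 26167) = -17999*(-568) = 10223432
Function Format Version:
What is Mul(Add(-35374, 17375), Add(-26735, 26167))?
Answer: 10223432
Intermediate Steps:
Mul(Add(-35374, 17375), Add(-26735, 26167)) = Mul(-17999, -568) = 10223432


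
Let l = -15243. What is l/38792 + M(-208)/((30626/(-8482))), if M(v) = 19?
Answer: -3359236627/594021896 ≈ -5.6551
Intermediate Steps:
l/38792 + M(-208)/((30626/(-8482))) = -15243/38792 + 19/((30626/(-8482))) = -15243*1/38792 + 19/((30626*(-1/8482))) = -15243/38792 + 19/(-15313/4241) = -15243/38792 + 19*(-4241/15313) = -15243/38792 - 80579/15313 = -3359236627/594021896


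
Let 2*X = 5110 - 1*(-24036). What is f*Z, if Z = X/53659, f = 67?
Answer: 976391/53659 ≈ 18.196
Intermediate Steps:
X = 14573 (X = (5110 - 1*(-24036))/2 = (5110 + 24036)/2 = (1/2)*29146 = 14573)
Z = 14573/53659 ≈ 0.27159
f*Z = 67*(14573/53659) = 976391/53659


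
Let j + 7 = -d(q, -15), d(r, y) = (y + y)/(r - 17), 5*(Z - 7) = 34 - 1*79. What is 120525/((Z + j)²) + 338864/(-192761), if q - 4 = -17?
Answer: 927945325/771044 ≈ 1203.5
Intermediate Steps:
q = -13 (q = 4 - 17 = -13)
Z = -2 (Z = 7 + (34 - 1*79)/5 = 7 + (34 - 79)/5 = 7 + (⅕)*(-45) = 7 - 9 = -2)
d(r, y) = 2*y/(-17 + r) (d(r, y) = (2*y)/(-17 + r) = 2*y/(-17 + r))
j = -8 (j = -7 - 2*(-15)/(-17 - 13) = -7 - 2*(-15)/(-30) = -7 - 2*(-15)*(-1)/30 = -7 - 1*1 = -7 - 1 = -8)
120525/((Z + j)²) + 338864/(-192761) = 120525/((-2 - 8)²) + 338864/(-192761) = 120525/((-10)²) + 338864*(-1/192761) = 120525/100 - 338864/192761 = 120525*(1/100) - 338864/192761 = 4821/4 - 338864/192761 = 927945325/771044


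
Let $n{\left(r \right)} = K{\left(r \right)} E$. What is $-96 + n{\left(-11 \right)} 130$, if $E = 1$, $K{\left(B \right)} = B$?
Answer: $-1526$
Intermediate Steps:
$n{\left(r \right)} = r$ ($n{\left(r \right)} = r 1 = r$)
$-96 + n{\left(-11 \right)} 130 = -96 - 1430 = -1526$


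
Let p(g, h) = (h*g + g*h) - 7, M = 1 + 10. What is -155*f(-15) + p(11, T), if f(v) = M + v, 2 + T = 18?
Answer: 965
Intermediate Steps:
T = 16 (T = -2 + 18 = 16)
M = 11
f(v) = 11 + v
p(g, h) = -7 + 2*g*h (p(g, h) = (g*h + g*h) - 7 = 2*g*h - 7 = -7 + 2*g*h)
-155*f(-15) + p(11, T) = -155*(11 - 15) + (-7 + 2*11*16) = -155*(-4) + (-7 + 352) = 620 + 345 = 965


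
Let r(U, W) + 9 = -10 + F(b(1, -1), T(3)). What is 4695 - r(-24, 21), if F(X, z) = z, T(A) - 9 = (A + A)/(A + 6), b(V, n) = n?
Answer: 14113/3 ≈ 4704.3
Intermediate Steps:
T(A) = 9 + 2*A/(6 + A) (T(A) = 9 + (A + A)/(A + 6) = 9 + (2*A)/(6 + A) = 9 + 2*A/(6 + A))
r(U, W) = -28/3 (r(U, W) = -9 + (-10 + (54 + 11*3)/(6 + 3)) = -9 + (-10 + (54 + 33)/9) = -9 + (-10 + (1/9)*87) = -9 + (-10 + 29/3) = -9 - 1/3 = -28/3)
4695 - r(-24, 21) = 4695 - 1*(-28/3) = 4695 + 28/3 = 14113/3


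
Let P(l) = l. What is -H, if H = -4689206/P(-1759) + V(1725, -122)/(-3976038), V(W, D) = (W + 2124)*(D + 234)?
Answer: -3107283827006/1165641807 ≈ -2665.7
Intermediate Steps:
V(W, D) = (234 + D)*(2124 + W) (V(W, D) = (2124 + W)*(234 + D) = (234 + D)*(2124 + W))
H = 3107283827006/1165641807 (H = -4689206/(-1759) + (497016 + 234*1725 + 2124*(-122) - 122*1725)/(-3976038) = -4689206*(-1/1759) + (497016 + 403650 - 259128 - 210450)*(-1/3976038) = 4689206/1759 + 431088*(-1/3976038) = 4689206/1759 - 71848/662673 = 3107283827006/1165641807 ≈ 2665.7)
-H = -1*3107283827006/1165641807 = -3107283827006/1165641807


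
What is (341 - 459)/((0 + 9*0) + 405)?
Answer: -118/405 ≈ -0.29136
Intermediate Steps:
(341 - 459)/((0 + 9*0) + 405) = -118/((0 + 0) + 405) = -118/(0 + 405) = -118/405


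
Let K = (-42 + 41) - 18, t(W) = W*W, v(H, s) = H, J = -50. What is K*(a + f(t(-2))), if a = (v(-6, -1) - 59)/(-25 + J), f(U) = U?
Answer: -1387/15 ≈ -92.467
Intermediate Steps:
t(W) = W**2
a = 13/15 (a = (-6 - 59)/(-25 - 50) = -65/(-75) = -65*(-1/75) = 13/15 ≈ 0.86667)
K = -19 (K = -1 - 18 = -19)
K*(a + f(t(-2))) = -19*(13/15 + (-2)**2) = -19*(13/15 + 4) = -19*73/15 = -1387/15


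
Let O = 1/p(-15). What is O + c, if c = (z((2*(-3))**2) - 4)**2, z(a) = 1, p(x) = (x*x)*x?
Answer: 30374/3375 ≈ 8.9997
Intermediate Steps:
p(x) = x**3 (p(x) = x**2*x = x**3)
O = -1/3375 (O = 1/((-15)**3) = 1/(-3375) = -1/3375 ≈ -0.00029630)
c = 9 (c = (1 - 4)**2 = (-3)**2 = 9)
O + c = -1/3375 + 9 = 30374/3375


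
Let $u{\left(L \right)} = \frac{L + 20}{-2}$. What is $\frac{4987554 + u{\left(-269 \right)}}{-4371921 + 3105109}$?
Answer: $- \frac{9975357}{2533624} \approx -3.9372$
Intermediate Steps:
$u{\left(L \right)} = -10 - \frac{L}{2}$ ($u{\left(L \right)} = \left(20 + L\right) \left(- \frac{1}{2}\right) = -10 - \frac{L}{2}$)
$\frac{4987554 + u{\left(-269 \right)}}{-4371921 + 3105109} = \frac{4987554 - - \frac{249}{2}}{-4371921 + 3105109} = \frac{4987554 + \left(-10 + \frac{269}{2}\right)}{-1266812} = \left(4987554 + \frac{249}{2}\right) \left(- \frac{1}{1266812}\right) = \frac{9975357}{2} \left(- \frac{1}{1266812}\right) = - \frac{9975357}{2533624}$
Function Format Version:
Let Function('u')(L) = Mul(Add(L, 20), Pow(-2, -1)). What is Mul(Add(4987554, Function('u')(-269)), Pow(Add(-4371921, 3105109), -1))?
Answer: Rational(-9975357, 2533624) ≈ -3.9372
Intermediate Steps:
Function('u')(L) = Add(-10, Mul(Rational(-1, 2), L)) (Function('u')(L) = Mul(Add(20, L), Rational(-1, 2)) = Add(-10, Mul(Rational(-1, 2), L)))
Mul(Add(4987554, Function('u')(-269)), Pow(Add(-4371921, 3105109), -1)) = Mul(Add(4987554, Add(-10, Mul(Rational(-1, 2), -269))), Pow(Add(-4371921, 3105109), -1)) = Mul(Add(4987554, Add(-10, Rational(269, 2))), Pow(-1266812, -1)) = Mul(Add(4987554, Rational(249, 2)), Rational(-1, 1266812)) = Mul(Rational(9975357, 2), Rational(-1, 1266812)) = Rational(-9975357, 2533624)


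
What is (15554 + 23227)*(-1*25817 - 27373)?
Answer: -2062761390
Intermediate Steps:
(15554 + 23227)*(-1*25817 - 27373) = 38781*(-25817 - 27373) = 38781*(-53190) = -2062761390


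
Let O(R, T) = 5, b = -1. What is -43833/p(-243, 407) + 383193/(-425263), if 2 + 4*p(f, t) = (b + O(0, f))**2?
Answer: -37283788509/2976841 ≈ -12525.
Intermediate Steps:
p(f, t) = 7/2 (p(f, t) = -1/2 + (-1 + 5)**2/4 = -1/2 + (1/4)*4**2 = -1/2 + (1/4)*16 = -1/2 + 4 = 7/2)
-43833/p(-243, 407) + 383193/(-425263) = -43833/7/2 + 383193/(-425263) = -43833*2/7 + 383193*(-1/425263) = -87666/7 - 383193/425263 = -37283788509/2976841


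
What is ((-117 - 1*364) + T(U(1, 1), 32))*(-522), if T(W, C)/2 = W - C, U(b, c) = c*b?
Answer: 283446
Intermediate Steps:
U(b, c) = b*c
T(W, C) = -2*C + 2*W (T(W, C) = 2*(W - C) = -2*C + 2*W)
((-117 - 1*364) + T(U(1, 1), 32))*(-522) = ((-117 - 1*364) + (-2*32 + 2*(1*1)))*(-522) = ((-117 - 364) + (-64 + 2*1))*(-522) = (-481 + (-64 + 2))*(-522) = (-481 - 62)*(-522) = -543*(-522) = 283446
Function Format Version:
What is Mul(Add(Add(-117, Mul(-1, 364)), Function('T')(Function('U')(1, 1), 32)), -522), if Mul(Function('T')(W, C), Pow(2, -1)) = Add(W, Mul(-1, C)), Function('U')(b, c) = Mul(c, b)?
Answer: 283446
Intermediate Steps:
Function('U')(b, c) = Mul(b, c)
Function('T')(W, C) = Add(Mul(-2, C), Mul(2, W)) (Function('T')(W, C) = Mul(2, Add(W, Mul(-1, C))) = Add(Mul(-2, C), Mul(2, W)))
Mul(Add(Add(-117, Mul(-1, 364)), Function('T')(Function('U')(1, 1), 32)), -522) = Mul(Add(Add(-117, Mul(-1, 364)), Add(Mul(-2, 32), Mul(2, Mul(1, 1)))), -522) = Mul(Add(Add(-117, -364), Add(-64, Mul(2, 1))), -522) = Mul(Add(-481, Add(-64, 2)), -522) = Mul(Add(-481, -62), -522) = Mul(-543, -522) = 283446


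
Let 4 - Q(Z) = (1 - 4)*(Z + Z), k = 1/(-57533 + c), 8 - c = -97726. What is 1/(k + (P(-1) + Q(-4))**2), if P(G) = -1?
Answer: 40201/17728642 ≈ 0.0022676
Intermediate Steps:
c = 97734 (c = 8 - 1*(-97726) = 8 + 97726 = 97734)
k = 1/40201 (k = 1/(-57533 + 97734) = 1/40201 ≈ 2.4875e-5)
Q(Z) = 4 + 6*Z (Q(Z) = 4 - (1 - 4)*(Z + Z) = 4 - (-3)*2*Z = 4 - (-6)*Z = 4 + 6*Z)
1/(k + (P(-1) + Q(-4))**2) = 1/(1/40201 + (-1 + (4 + 6*(-4)))**2) = 1/(1/40201 + (-1 + (4 - 24))**2) = 1/(1/40201 + (-1 - 20)**2) = 1/(1/40201 + (-21)**2) = 1/(1/40201 + 441) = 1/(17728642/40201) = 40201/17728642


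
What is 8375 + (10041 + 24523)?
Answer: 42939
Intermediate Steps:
8375 + (10041 + 24523) = 8375 + 34564 = 42939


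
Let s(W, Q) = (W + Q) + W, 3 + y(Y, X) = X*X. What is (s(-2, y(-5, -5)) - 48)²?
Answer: 900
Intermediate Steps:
y(Y, X) = -3 + X² (y(Y, X) = -3 + X*X = -3 + X²)
s(W, Q) = Q + 2*W (s(W, Q) = (Q + W) + W = Q + 2*W)
(s(-2, y(-5, -5)) - 48)² = (((-3 + (-5)²) + 2*(-2)) - 48)² = (((-3 + 25) - 4) - 48)² = ((22 - 4) - 48)² = (18 - 48)² = (-30)² = 900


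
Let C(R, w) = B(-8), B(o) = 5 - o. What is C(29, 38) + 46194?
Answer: 46207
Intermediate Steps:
C(R, w) = 13 (C(R, w) = 5 - 1*(-8) = 5 + 8 = 13)
C(29, 38) + 46194 = 13 + 46194 = 46207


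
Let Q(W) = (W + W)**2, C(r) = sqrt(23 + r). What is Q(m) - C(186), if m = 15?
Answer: 900 - sqrt(209) ≈ 885.54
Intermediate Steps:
Q(W) = 4*W**2 (Q(W) = (2*W)**2 = 4*W**2)
Q(m) - C(186) = 4*15**2 - sqrt(23 + 186) = 4*225 - sqrt(209) = 900 - sqrt(209)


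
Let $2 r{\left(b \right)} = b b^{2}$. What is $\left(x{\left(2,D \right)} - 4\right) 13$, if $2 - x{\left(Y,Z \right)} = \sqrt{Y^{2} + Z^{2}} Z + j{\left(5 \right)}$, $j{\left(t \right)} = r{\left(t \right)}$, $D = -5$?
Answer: $- \frac{1677}{2} + 65 \sqrt{29} \approx -488.46$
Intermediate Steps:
$r{\left(b \right)} = \frac{b^{3}}{2}$ ($r{\left(b \right)} = \frac{b b^{2}}{2} = \frac{b^{3}}{2}$)
$j{\left(t \right)} = \frac{t^{3}}{2}$
$x{\left(Y,Z \right)} = - \frac{121}{2} - Z \sqrt{Y^{2} + Z^{2}}$ ($x{\left(Y,Z \right)} = 2 - \left(\sqrt{Y^{2} + Z^{2}} Z + \frac{5^{3}}{2}\right) = 2 - \left(Z \sqrt{Y^{2} + Z^{2}} + \frac{1}{2} \cdot 125\right) = 2 - \left(Z \sqrt{Y^{2} + Z^{2}} + \frac{125}{2}\right) = 2 - \left(\frac{125}{2} + Z \sqrt{Y^{2} + Z^{2}}\right) = - \frac{121}{2} - Z \sqrt{Y^{2} + Z^{2}}$)
$\left(x{\left(2,D \right)} - 4\right) 13 = \left(\left(- \frac{121}{2} - - 5 \sqrt{2^{2} + \left(-5\right)^{2}}\right) - 4\right) 13 = \left(\left(- \frac{121}{2} - - 5 \sqrt{4 + 25}\right) - 4\right) 13 = \left(\left(- \frac{121}{2} - - 5 \sqrt{29}\right) - 4\right) 13 = \left(\left(- \frac{121}{2} + 5 \sqrt{29}\right) - 4\right) 13 = \left(- \frac{129}{2} + 5 \sqrt{29}\right) 13 = - \frac{1677}{2} + 65 \sqrt{29}$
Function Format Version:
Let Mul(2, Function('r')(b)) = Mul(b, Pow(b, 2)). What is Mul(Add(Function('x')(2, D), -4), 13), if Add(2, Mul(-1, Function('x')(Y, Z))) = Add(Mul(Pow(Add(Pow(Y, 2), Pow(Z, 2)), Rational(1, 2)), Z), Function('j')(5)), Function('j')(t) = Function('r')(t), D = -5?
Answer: Add(Rational(-1677, 2), Mul(65, Pow(29, Rational(1, 2)))) ≈ -488.46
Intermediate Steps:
Function('r')(b) = Mul(Rational(1, 2), Pow(b, 3)) (Function('r')(b) = Mul(Rational(1, 2), Mul(b, Pow(b, 2))) = Mul(Rational(1, 2), Pow(b, 3)))
Function('j')(t) = Mul(Rational(1, 2), Pow(t, 3))
Function('x')(Y, Z) = Add(Rational(-121, 2), Mul(-1, Z, Pow(Add(Pow(Y, 2), Pow(Z, 2)), Rational(1, 2)))) (Function('x')(Y, Z) = Add(2, Mul(-1, Add(Mul(Pow(Add(Pow(Y, 2), Pow(Z, 2)), Rational(1, 2)), Z), Mul(Rational(1, 2), Pow(5, 3))))) = Add(2, Mul(-1, Add(Mul(Z, Pow(Add(Pow(Y, 2), Pow(Z, 2)), Rational(1, 2))), Mul(Rational(1, 2), 125)))) = Add(2, Mul(-1, Add(Mul(Z, Pow(Add(Pow(Y, 2), Pow(Z, 2)), Rational(1, 2))), Rational(125, 2)))) = Add(2, Mul(-1, Add(Rational(125, 2), Mul(Z, Pow(Add(Pow(Y, 2), Pow(Z, 2)), Rational(1, 2)))))) = Add(2, Add(Rational(-125, 2), Mul(-1, Z, Pow(Add(Pow(Y, 2), Pow(Z, 2)), Rational(1, 2))))) = Add(Rational(-121, 2), Mul(-1, Z, Pow(Add(Pow(Y, 2), Pow(Z, 2)), Rational(1, 2)))))
Mul(Add(Function('x')(2, D), -4), 13) = Mul(Add(Add(Rational(-121, 2), Mul(-1, -5, Pow(Add(Pow(2, 2), Pow(-5, 2)), Rational(1, 2)))), -4), 13) = Mul(Add(Add(Rational(-121, 2), Mul(-1, -5, Pow(Add(4, 25), Rational(1, 2)))), -4), 13) = Mul(Add(Add(Rational(-121, 2), Mul(-1, -5, Pow(29, Rational(1, 2)))), -4), 13) = Mul(Add(Add(Rational(-121, 2), Mul(5, Pow(29, Rational(1, 2)))), -4), 13) = Mul(Add(Rational(-129, 2), Mul(5, Pow(29, Rational(1, 2)))), 13) = Add(Rational(-1677, 2), Mul(65, Pow(29, Rational(1, 2))))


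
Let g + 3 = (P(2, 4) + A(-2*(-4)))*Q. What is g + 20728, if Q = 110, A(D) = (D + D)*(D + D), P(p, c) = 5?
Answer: 49435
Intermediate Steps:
A(D) = 4*D**2 (A(D) = (2*D)*(2*D) = 4*D**2)
g = 28707 (g = -3 + (5 + 4*(-2*(-4))**2)*110 = -3 + (5 + 4*8**2)*110 = -3 + (5 + 4*64)*110 = -3 + (5 + 256)*110 = -3 + 261*110 = -3 + 28710 = 28707)
g + 20728 = 28707 + 20728 = 49435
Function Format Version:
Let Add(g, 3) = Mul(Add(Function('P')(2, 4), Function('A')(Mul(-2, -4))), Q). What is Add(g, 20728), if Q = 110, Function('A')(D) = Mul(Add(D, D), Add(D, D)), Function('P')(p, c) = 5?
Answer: 49435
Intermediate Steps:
Function('A')(D) = Mul(4, Pow(D, 2)) (Function('A')(D) = Mul(Mul(2, D), Mul(2, D)) = Mul(4, Pow(D, 2)))
g = 28707 (g = Add(-3, Mul(Add(5, Mul(4, Pow(Mul(-2, -4), 2))), 110)) = Add(-3, Mul(Add(5, Mul(4, Pow(8, 2))), 110)) = Add(-3, Mul(Add(5, Mul(4, 64)), 110)) = Add(-3, Mul(Add(5, 256), 110)) = Add(-3, Mul(261, 110)) = Add(-3, 28710) = 28707)
Add(g, 20728) = Add(28707, 20728) = 49435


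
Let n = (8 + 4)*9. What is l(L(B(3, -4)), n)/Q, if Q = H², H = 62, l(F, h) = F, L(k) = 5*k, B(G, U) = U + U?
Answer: -10/961 ≈ -0.010406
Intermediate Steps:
B(G, U) = 2*U
n = 108 (n = 12*9 = 108)
Q = 3844 (Q = 62² = 3844)
l(L(B(3, -4)), n)/Q = (5*(2*(-4)))/3844 = (5*(-8))*(1/3844) = -40*1/3844 = -10/961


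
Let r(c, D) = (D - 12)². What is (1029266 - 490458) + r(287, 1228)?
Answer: 2017464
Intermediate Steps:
r(c, D) = (-12 + D)²
(1029266 - 490458) + r(287, 1228) = (1029266 - 490458) + (-12 + 1228)² = 538808 + 1216² = 538808 + 1478656 = 2017464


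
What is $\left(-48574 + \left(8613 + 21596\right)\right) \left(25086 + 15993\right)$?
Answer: $-754415835$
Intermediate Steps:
$\left(-48574 + \left(8613 + 21596\right)\right) \left(25086 + 15993\right) = \left(-48574 + 30209\right) 41079 = \left(-18365\right) 41079 = -754415835$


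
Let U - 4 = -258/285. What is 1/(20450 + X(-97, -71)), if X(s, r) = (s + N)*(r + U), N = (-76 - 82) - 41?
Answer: 95/3852246 ≈ 2.4661e-5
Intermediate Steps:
U = 294/95 (U = 4 - 258/285 = 4 - 258*1/285 = 4 - 86/95 = 294/95 ≈ 3.0947)
N = -199 (N = -158 - 41 = -199)
X(s, r) = (-199 + s)*(294/95 + r) (X(s, r) = (s - 199)*(r + 294/95) = (-199 + s)*(294/95 + r))
1/(20450 + X(-97, -71)) = 1/(20450 + (-58506/95 - 199*(-71) + (294/95)*(-97) - 71*(-97))) = 1/(20450 + (-58506/95 + 14129 - 28518/95 + 6887)) = 1/(20450 + 1909496/95) = 1/(3852246/95) = 95/3852246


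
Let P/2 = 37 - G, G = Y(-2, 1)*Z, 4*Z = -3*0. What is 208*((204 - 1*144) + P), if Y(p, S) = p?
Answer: 27872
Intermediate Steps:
Z = 0 (Z = (-3*0)/4 = (1/4)*0 = 0)
G = 0 (G = -2*0 = 0)
P = 74 (P = 2*(37 - 1*0) = 2*(37 + 0) = 2*37 = 74)
208*((204 - 1*144) + P) = 208*((204 - 1*144) + 74) = 208*((204 - 144) + 74) = 208*(60 + 74) = 208*134 = 27872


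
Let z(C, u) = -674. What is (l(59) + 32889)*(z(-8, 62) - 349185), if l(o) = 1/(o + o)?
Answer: -1357768842677/118 ≈ -1.1507e+10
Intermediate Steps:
l(o) = 1/(2*o)
(l(59) + 32889)*(z(-8, 62) - 349185) = ((½)/59 + 32889)*(-674 - 349185) = ((½)*(1/59) + 32889)*(-349859) = (1/118 + 32889)*(-349859) = (3880903/118)*(-349859) = -1357768842677/118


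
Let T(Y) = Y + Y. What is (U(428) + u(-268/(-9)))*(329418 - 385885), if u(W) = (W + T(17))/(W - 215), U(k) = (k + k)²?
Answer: -68972765575846/1667 ≈ -4.1375e+10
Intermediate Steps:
T(Y) = 2*Y
U(k) = 4*k² (U(k) = (2*k)² = 4*k²)
u(W) = (34 + W)/(-215 + W) (u(W) = (W + 2*17)/(W - 215) = (W + 34)/(-215 + W) = (34 + W)/(-215 + W))
(U(428) + u(-268/(-9)))*(329418 - 385885) = (4*428² + (34 - 268/(-9))/(-215 - 268/(-9)))*(329418 - 385885) = (4*183184 + (34 - 268*(-⅑))/(-215 - 268*(-⅑)))*(-56467) = (732736 + (34 + 268/9)/(-215 + 268/9))*(-56467) = (732736 + (574/9)/(-1667/9))*(-56467) = (732736 - 9/1667*574/9)*(-56467) = (732736 - 574/1667)*(-56467) = (1221470338/1667)*(-56467) = -68972765575846/1667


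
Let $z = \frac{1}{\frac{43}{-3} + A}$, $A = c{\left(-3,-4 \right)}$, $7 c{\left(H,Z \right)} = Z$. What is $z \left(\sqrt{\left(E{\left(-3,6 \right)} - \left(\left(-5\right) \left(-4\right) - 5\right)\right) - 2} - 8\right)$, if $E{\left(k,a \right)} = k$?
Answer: $\frac{168}{313} - \frac{42 i \sqrt{5}}{313} \approx 0.53674 - 0.30005 i$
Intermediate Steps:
$c{\left(H,Z \right)} = \frac{Z}{7}$
$A = - \frac{4}{7}$ ($A = \frac{1}{7} \left(-4\right) = - \frac{4}{7} \approx -0.57143$)
$z = - \frac{21}{313}$ ($z = \frac{1}{\frac{43}{-3} - \frac{4}{7}} = \frac{1}{43 \left(- \frac{1}{3}\right) - \frac{4}{7}} = \frac{1}{- \frac{43}{3} - \frac{4}{7}} = \frac{1}{- \frac{313}{21}} = - \frac{21}{313} \approx -0.067093$)
$z \left(\sqrt{\left(E{\left(-3,6 \right)} - \left(\left(-5\right) \left(-4\right) - 5\right)\right) - 2} - 8\right) = - \frac{21 \left(\sqrt{\left(-3 - \left(\left(-5\right) \left(-4\right) - 5\right)\right) - 2} - 8\right)}{313} = - \frac{21 \left(\sqrt{\left(-3 - \left(20 - 5\right)\right) - 2} - 8\right)}{313} = - \frac{21 \left(\sqrt{\left(-3 - 15\right) - 2} - 8\right)}{313} = - \frac{21 \left(\sqrt{-18 - 2} - 8\right)}{313} = - \frac{21 \left(\sqrt{-20} - 8\right)}{313} = - \frac{21 \left(2 i \sqrt{5} - 8\right)}{313} = - \frac{21 \left(-8 + 2 i \sqrt{5}\right)}{313} = \frac{168}{313} - \frac{42 i \sqrt{5}}{313}$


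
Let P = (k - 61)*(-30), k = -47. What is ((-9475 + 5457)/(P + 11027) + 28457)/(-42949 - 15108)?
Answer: -405992001/828299219 ≈ -0.49015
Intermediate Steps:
P = 3240 (P = (-47 - 61)*(-30) = -108*(-30) = 3240)
((-9475 + 5457)/(P + 11027) + 28457)/(-42949 - 15108) = ((-9475 + 5457)/(3240 + 11027) + 28457)/(-42949 - 15108) = (-4018/14267 + 28457)/(-58057) = (-4018*1/14267 + 28457)*(-1/58057) = (-4018/14267 + 28457)*(-1/58057) = (405992001/14267)*(-1/58057) = -405992001/828299219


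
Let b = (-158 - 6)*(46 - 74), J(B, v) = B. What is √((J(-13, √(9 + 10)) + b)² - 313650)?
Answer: √20653591 ≈ 4544.6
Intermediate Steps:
b = 4592 (b = -164*(-28) = 4592)
√((J(-13, √(9 + 10)) + b)² - 313650) = √((-13 + 4592)² - 313650) = √(4579² - 313650) = √(20967241 - 313650) = √20653591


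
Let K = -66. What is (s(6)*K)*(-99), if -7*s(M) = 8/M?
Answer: -8712/7 ≈ -1244.6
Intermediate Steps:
s(M) = -8/(7*M)
(s(6)*K)*(-99) = (-8/7/6*(-66))*(-99) = (-8/7*1/6*(-66))*(-99) = -4/21*(-66)*(-99) = (88/7)*(-99) = -8712/7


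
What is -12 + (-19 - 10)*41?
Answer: -1201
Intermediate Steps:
-12 + (-19 - 10)*41 = -12 - 29*41 = -12 - 1189 = -1201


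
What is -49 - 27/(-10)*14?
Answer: -56/5 ≈ -11.200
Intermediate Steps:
-49 - 27/(-10)*14 = -49 - 27*(-⅒)*14 = -49 + (27/10)*14 = -49 + 189/5 = -56/5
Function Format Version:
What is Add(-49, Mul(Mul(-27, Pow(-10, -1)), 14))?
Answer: Rational(-56, 5) ≈ -11.200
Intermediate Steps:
Add(-49, Mul(Mul(-27, Pow(-10, -1)), 14)) = Add(-49, Mul(Mul(-27, Rational(-1, 10)), 14)) = Add(-49, Mul(Rational(27, 10), 14)) = Add(-49, Rational(189, 5)) = Rational(-56, 5)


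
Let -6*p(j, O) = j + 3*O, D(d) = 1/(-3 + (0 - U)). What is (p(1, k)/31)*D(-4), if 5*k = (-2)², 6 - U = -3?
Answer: 17/11160 ≈ 0.0015233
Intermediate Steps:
U = 9 (U = 6 - 1*(-3) = 6 + 3 = 9)
k = ⅘ (k = (⅕)*(-2)² = (⅕)*4 = ⅘ ≈ 0.80000)
D(d) = -1/12 (D(d) = 1/(-3 + (0 - 1*9)) = 1/(-3 + (0 - 9)) = 1/(-3 - 9) = 1/(-12) = -1/12)
p(j, O) = -O/2 - j/6 (p(j, O) = -(j + 3*O)/6 = -O/2 - j/6)
(p(1, k)/31)*D(-4) = ((-½*⅘ - ⅙*1)/31)*(-1/12) = ((-⅖ - ⅙)*(1/31))*(-1/12) = -17/30*1/31*(-1/12) = -17/930*(-1/12) = 17/11160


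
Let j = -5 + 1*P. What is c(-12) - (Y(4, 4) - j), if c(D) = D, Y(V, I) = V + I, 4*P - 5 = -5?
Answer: -25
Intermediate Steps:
P = 0 (P = 5/4 + (1/4)*(-5) = 5/4 - 5/4 = 0)
Y(V, I) = I + V
j = -5 (j = -5 + 1*0 = -5 + 0 = -5)
c(-12) - (Y(4, 4) - j) = -12 - ((4 + 4) - 1*(-5)) = -12 - (8 + 5) = -12 - 1*13 = -12 - 13 = -25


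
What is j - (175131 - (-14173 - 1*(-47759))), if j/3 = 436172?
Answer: 1166971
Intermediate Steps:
j = 1308516 (j = 3*436172 = 1308516)
j - (175131 - (-14173 - 1*(-47759))) = 1308516 - (175131 - (-14173 - 1*(-47759))) = 1308516 - (175131 - (-14173 + 47759)) = 1308516 - (175131 - 1*33586) = 1308516 - (175131 - 33586) = 1308516 - 1*141545 = 1308516 - 141545 = 1166971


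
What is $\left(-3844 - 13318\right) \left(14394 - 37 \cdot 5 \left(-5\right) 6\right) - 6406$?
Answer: $-342285334$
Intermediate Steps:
$\left(-3844 - 13318\right) \left(14394 - 37 \cdot 5 \left(-5\right) 6\right) - 6406 = - 17162 \left(14394 - 37 \left(\left(-25\right) 6\right)\right) - 6406 = - 17162 \left(14394 - -5550\right) - 6406 = - 17162 \left(14394 + 5550\right) - 6406 = \left(-17162\right) 19944 - 6406 = -342278928 - 6406 = -342285334$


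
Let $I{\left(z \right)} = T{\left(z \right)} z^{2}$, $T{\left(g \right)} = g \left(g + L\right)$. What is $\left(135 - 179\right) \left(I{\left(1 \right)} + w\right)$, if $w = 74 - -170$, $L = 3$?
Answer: $-10912$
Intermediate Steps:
$w = 244$ ($w = 74 + 170 = 244$)
$T{\left(g \right)} = g \left(3 + g\right)$ ($T{\left(g \right)} = g \left(g + 3\right) = g \left(3 + g\right)$)
$I{\left(z \right)} = z^{3} \left(3 + z\right)$ ($I{\left(z \right)} = z \left(3 + z\right) z^{2} = z^{3} \left(3 + z\right)$)
$\left(135 - 179\right) \left(I{\left(1 \right)} + w\right) = \left(135 - 179\right) \left(1^{3} \left(3 + 1\right) + 244\right) = - 44 \left(1 \cdot 4 + 244\right) = - 44 \left(4 + 244\right) = \left(-44\right) 248 = -10912$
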